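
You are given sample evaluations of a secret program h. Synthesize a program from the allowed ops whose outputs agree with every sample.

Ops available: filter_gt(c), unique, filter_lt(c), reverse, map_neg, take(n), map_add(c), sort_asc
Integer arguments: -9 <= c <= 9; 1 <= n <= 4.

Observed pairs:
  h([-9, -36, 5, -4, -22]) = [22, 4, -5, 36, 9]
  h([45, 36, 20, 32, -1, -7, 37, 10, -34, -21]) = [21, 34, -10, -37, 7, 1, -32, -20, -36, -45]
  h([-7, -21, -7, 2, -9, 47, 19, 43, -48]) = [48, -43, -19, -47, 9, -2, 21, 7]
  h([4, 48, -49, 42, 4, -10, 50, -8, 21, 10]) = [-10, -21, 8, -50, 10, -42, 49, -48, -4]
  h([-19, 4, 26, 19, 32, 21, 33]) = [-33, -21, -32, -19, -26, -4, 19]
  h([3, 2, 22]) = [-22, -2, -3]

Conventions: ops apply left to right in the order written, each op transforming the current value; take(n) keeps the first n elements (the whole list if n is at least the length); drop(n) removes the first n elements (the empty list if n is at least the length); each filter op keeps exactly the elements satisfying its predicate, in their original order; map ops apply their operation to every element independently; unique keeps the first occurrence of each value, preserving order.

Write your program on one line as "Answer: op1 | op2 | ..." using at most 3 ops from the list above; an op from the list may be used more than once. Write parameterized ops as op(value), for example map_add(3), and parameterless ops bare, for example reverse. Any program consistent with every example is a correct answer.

unique | reverse | map_neg

Check, running the answer program on each example:
  [-9, -36, 5, -4, -22] -> [-9, -36, 5, -4, -22] -> [-22, -4, 5, -36, -9] -> [22, 4, -5, 36, 9]
  [45, 36, 20, 32, -1, -7, 37, 10, -34, -21] -> [45, 36, 20, 32, -1, -7, 37, 10, -34, -21] -> [-21, -34, 10, 37, -7, -1, 32, 20, 36, 45] -> [21, 34, -10, -37, 7, 1, -32, -20, -36, -45]
  [-7, -21, -7, 2, -9, 47, 19, 43, -48] -> [-7, -21, 2, -9, 47, 19, 43, -48] -> [-48, 43, 19, 47, -9, 2, -21, -7] -> [48, -43, -19, -47, 9, -2, 21, 7]
  [4, 48, -49, 42, 4, -10, 50, -8, 21, 10] -> [4, 48, -49, 42, -10, 50, -8, 21, 10] -> [10, 21, -8, 50, -10, 42, -49, 48, 4] -> [-10, -21, 8, -50, 10, -42, 49, -48, -4]
  [-19, 4, 26, 19, 32, 21, 33] -> [-19, 4, 26, 19, 32, 21, 33] -> [33, 21, 32, 19, 26, 4, -19] -> [-33, -21, -32, -19, -26, -4, 19]
  [3, 2, 22] -> [3, 2, 22] -> [22, 2, 3] -> [-22, -2, -3]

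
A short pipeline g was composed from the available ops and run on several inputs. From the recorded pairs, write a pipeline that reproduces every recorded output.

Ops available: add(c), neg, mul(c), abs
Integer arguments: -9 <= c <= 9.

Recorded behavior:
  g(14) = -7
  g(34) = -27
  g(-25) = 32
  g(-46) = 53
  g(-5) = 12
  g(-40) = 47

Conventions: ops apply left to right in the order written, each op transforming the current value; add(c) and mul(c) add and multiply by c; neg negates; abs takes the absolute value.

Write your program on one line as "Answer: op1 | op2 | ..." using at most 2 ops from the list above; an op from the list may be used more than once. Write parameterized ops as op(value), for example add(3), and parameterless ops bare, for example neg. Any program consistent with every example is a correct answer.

add(-7) | neg

Check, running the answer program on each example:
  14 -> 7 -> -7
  34 -> 27 -> -27
  -25 -> -32 -> 32
  -46 -> -53 -> 53
  -5 -> -12 -> 12
  -40 -> -47 -> 47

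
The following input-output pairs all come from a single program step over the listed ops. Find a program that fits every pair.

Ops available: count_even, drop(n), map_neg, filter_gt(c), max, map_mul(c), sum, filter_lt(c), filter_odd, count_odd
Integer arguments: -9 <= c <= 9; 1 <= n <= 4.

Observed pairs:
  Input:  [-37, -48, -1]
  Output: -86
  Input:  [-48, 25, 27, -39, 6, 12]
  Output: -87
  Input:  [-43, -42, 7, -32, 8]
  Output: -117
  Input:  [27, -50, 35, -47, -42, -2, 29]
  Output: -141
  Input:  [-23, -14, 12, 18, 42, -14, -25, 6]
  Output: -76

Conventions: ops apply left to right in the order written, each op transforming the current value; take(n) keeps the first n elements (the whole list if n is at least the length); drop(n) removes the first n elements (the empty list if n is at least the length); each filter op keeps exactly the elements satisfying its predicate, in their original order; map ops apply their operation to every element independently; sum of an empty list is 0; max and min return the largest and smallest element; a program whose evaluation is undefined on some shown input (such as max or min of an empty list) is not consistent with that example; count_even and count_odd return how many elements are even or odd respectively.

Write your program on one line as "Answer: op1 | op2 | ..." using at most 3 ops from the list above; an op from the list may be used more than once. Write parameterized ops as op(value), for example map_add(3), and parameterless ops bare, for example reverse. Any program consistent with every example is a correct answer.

filter_lt(1) | sum

Check, running the answer program on each example:
  [-37, -48, -1] -> [-37, -48, -1] -> -86
  [-48, 25, 27, -39, 6, 12] -> [-48, -39] -> -87
  [-43, -42, 7, -32, 8] -> [-43, -42, -32] -> -117
  [27, -50, 35, -47, -42, -2, 29] -> [-50, -47, -42, -2] -> -141
  [-23, -14, 12, 18, 42, -14, -25, 6] -> [-23, -14, -14, -25] -> -76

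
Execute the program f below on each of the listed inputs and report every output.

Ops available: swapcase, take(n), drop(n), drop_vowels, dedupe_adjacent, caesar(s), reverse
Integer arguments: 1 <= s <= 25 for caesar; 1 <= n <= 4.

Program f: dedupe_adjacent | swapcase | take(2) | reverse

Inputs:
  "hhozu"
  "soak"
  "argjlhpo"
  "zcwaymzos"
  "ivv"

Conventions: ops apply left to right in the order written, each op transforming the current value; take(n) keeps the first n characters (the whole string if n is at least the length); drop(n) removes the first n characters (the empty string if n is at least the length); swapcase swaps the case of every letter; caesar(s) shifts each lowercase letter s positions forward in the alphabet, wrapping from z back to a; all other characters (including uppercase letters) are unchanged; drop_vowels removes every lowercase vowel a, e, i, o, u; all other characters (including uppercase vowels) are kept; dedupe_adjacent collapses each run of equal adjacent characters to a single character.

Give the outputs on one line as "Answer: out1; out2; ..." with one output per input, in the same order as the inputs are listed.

Execution, op by op:
  "hhozu" -> "hozu" -> "HOZU" -> "HO" -> "OH"
  "soak" -> "soak" -> "SOAK" -> "SO" -> "OS"
  "argjlhpo" -> "argjlhpo" -> "ARGJLHPO" -> "AR" -> "RA"
  "zcwaymzos" -> "zcwaymzos" -> "ZCWAYMZOS" -> "ZC" -> "CZ"
  "ivv" -> "iv" -> "IV" -> "IV" -> "VI"

"OH"; "OS"; "RA"; "CZ"; "VI"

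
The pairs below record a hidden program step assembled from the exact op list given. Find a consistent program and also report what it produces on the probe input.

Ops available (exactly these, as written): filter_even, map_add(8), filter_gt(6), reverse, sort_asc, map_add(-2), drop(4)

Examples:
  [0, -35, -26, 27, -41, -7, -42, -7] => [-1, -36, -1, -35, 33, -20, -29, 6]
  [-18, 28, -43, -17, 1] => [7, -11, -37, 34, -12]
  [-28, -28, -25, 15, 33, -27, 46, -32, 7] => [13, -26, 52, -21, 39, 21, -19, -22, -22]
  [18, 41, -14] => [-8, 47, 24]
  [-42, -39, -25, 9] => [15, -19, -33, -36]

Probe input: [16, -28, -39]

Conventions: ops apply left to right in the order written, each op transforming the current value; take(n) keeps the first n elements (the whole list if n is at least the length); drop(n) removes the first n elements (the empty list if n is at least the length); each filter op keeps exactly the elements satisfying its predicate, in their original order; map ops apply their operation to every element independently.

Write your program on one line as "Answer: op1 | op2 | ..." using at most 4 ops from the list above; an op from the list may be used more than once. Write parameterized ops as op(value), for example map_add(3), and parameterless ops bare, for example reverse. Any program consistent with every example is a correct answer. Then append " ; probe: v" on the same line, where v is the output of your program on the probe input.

map_add(-2) | map_add(8) | reverse ; probe: [-33, -22, 22]

Check, running the answer program on each example:
  [0, -35, -26, 27, -41, -7, -42, -7] -> [-2, -37, -28, 25, -43, -9, -44, -9] -> [6, -29, -20, 33, -35, -1, -36, -1] -> [-1, -36, -1, -35, 33, -20, -29, 6]
  [-18, 28, -43, -17, 1] -> [-20, 26, -45, -19, -1] -> [-12, 34, -37, -11, 7] -> [7, -11, -37, 34, -12]
  [-28, -28, -25, 15, 33, -27, 46, -32, 7] -> [-30, -30, -27, 13, 31, -29, 44, -34, 5] -> [-22, -22, -19, 21, 39, -21, 52, -26, 13] -> [13, -26, 52, -21, 39, 21, -19, -22, -22]
  [18, 41, -14] -> [16, 39, -16] -> [24, 47, -8] -> [-8, 47, 24]
  [-42, -39, -25, 9] -> [-44, -41, -27, 7] -> [-36, -33, -19, 15] -> [15, -19, -33, -36]
  probe: [16, -28, -39] -> [14, -30, -41] -> [22, -22, -33] -> [-33, -22, 22]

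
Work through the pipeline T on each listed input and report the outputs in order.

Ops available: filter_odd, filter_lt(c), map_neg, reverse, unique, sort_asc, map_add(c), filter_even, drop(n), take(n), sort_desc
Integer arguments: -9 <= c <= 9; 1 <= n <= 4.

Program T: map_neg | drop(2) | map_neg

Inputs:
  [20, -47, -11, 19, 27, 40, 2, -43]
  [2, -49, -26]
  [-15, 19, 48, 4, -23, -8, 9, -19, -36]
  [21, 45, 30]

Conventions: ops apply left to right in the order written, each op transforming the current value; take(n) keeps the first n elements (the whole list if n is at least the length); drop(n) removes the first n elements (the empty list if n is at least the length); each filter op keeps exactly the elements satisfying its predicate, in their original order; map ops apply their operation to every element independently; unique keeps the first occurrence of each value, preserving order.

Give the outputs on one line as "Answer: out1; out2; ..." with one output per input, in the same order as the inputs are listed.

[-11, 19, 27, 40, 2, -43]; [-26]; [48, 4, -23, -8, 9, -19, -36]; [30]

Execution, op by op:
  [20, -47, -11, 19, 27, 40, 2, -43] -> [-20, 47, 11, -19, -27, -40, -2, 43] -> [11, -19, -27, -40, -2, 43] -> [-11, 19, 27, 40, 2, -43]
  [2, -49, -26] -> [-2, 49, 26] -> [26] -> [-26]
  [-15, 19, 48, 4, -23, -8, 9, -19, -36] -> [15, -19, -48, -4, 23, 8, -9, 19, 36] -> [-48, -4, 23, 8, -9, 19, 36] -> [48, 4, -23, -8, 9, -19, -36]
  [21, 45, 30] -> [-21, -45, -30] -> [-30] -> [30]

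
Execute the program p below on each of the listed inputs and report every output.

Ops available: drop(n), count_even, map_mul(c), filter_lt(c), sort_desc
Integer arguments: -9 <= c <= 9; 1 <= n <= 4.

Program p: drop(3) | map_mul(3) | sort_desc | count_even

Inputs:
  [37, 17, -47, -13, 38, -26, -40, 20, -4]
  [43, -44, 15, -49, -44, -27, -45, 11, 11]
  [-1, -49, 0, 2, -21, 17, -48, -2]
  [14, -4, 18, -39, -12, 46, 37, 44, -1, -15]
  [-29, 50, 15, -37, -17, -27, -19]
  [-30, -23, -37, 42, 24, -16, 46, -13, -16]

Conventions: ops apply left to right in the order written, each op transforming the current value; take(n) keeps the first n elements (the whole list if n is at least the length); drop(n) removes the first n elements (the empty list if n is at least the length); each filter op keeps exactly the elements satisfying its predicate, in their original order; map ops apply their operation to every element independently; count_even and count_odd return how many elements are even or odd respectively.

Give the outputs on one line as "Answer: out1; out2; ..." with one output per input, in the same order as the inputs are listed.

Execution, op by op:
  [37, 17, -47, -13, 38, -26, -40, 20, -4] -> [-13, 38, -26, -40, 20, -4] -> [-39, 114, -78, -120, 60, -12] -> [114, 60, -12, -39, -78, -120] -> 5
  [43, -44, 15, -49, -44, -27, -45, 11, 11] -> [-49, -44, -27, -45, 11, 11] -> [-147, -132, -81, -135, 33, 33] -> [33, 33, -81, -132, -135, -147] -> 1
  [-1, -49, 0, 2, -21, 17, -48, -2] -> [2, -21, 17, -48, -2] -> [6, -63, 51, -144, -6] -> [51, 6, -6, -63, -144] -> 3
  [14, -4, 18, -39, -12, 46, 37, 44, -1, -15] -> [-39, -12, 46, 37, 44, -1, -15] -> [-117, -36, 138, 111, 132, -3, -45] -> [138, 132, 111, -3, -36, -45, -117] -> 3
  [-29, 50, 15, -37, -17, -27, -19] -> [-37, -17, -27, -19] -> [-111, -51, -81, -57] -> [-51, -57, -81, -111] -> 0
  [-30, -23, -37, 42, 24, -16, 46, -13, -16] -> [42, 24, -16, 46, -13, -16] -> [126, 72, -48, 138, -39, -48] -> [138, 126, 72, -39, -48, -48] -> 5

5; 1; 3; 3; 0; 5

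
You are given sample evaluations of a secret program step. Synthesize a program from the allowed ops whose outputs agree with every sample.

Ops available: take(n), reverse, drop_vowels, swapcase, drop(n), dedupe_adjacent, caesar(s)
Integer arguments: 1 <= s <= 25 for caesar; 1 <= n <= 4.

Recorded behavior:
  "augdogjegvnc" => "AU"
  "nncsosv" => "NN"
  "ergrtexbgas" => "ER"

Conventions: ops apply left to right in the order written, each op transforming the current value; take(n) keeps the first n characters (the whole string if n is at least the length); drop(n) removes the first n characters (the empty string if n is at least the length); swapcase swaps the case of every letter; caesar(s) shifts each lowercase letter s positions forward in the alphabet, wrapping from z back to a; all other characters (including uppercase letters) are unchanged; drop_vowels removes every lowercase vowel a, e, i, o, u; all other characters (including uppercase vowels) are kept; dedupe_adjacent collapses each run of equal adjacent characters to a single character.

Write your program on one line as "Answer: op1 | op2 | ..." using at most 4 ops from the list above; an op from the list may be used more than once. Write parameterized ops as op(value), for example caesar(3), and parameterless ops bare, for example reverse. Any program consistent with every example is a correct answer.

take(4) | take(2) | swapcase

Check, running the answer program on each example:
  "augdogjegvnc" -> "augd" -> "au" -> "AU"
  "nncsosv" -> "nncs" -> "nn" -> "NN"
  "ergrtexbgas" -> "ergr" -> "er" -> "ER"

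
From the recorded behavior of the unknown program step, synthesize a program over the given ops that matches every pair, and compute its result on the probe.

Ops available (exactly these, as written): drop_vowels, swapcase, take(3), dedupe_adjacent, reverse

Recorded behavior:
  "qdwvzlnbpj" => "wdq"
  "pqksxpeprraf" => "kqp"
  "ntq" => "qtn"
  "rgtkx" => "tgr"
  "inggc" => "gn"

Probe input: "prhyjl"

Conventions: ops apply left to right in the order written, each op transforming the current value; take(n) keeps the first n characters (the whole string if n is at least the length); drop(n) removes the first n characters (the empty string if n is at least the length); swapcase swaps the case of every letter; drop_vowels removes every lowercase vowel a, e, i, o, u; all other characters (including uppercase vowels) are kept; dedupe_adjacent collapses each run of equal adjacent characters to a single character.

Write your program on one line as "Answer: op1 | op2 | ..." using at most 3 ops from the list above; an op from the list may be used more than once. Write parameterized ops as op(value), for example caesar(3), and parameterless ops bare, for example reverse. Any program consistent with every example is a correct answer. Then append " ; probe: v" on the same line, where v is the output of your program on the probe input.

take(3) | drop_vowels | reverse ; probe: "hrp"

Check, running the answer program on each example:
  "qdwvzlnbpj" -> "qdw" -> "qdw" -> "wdq"
  "pqksxpeprraf" -> "pqk" -> "pqk" -> "kqp"
  "ntq" -> "ntq" -> "ntq" -> "qtn"
  "rgtkx" -> "rgt" -> "rgt" -> "tgr"
  "inggc" -> "ing" -> "ng" -> "gn"
  probe: "prhyjl" -> "prh" -> "prh" -> "hrp"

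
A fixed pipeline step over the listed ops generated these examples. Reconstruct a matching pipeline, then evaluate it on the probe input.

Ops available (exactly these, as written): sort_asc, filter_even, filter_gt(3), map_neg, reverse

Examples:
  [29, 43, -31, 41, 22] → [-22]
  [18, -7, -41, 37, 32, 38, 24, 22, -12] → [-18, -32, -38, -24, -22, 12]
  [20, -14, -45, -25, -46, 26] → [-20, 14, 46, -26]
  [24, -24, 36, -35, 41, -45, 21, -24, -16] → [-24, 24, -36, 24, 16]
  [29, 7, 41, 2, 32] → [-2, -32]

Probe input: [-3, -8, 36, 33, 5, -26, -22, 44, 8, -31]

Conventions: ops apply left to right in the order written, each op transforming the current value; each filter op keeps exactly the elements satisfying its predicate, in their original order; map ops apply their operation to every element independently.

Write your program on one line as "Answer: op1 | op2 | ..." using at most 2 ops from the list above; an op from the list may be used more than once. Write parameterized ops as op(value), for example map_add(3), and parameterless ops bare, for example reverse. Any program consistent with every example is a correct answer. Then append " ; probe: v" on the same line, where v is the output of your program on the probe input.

map_neg | filter_even ; probe: [8, -36, 26, 22, -44, -8]

Check, running the answer program on each example:
  [29, 43, -31, 41, 22] -> [-29, -43, 31, -41, -22] -> [-22]
  [18, -7, -41, 37, 32, 38, 24, 22, -12] -> [-18, 7, 41, -37, -32, -38, -24, -22, 12] -> [-18, -32, -38, -24, -22, 12]
  [20, -14, -45, -25, -46, 26] -> [-20, 14, 45, 25, 46, -26] -> [-20, 14, 46, -26]
  [24, -24, 36, -35, 41, -45, 21, -24, -16] -> [-24, 24, -36, 35, -41, 45, -21, 24, 16] -> [-24, 24, -36, 24, 16]
  [29, 7, 41, 2, 32] -> [-29, -7, -41, -2, -32] -> [-2, -32]
  probe: [-3, -8, 36, 33, 5, -26, -22, 44, 8, -31] -> [3, 8, -36, -33, -5, 26, 22, -44, -8, 31] -> [8, -36, 26, 22, -44, -8]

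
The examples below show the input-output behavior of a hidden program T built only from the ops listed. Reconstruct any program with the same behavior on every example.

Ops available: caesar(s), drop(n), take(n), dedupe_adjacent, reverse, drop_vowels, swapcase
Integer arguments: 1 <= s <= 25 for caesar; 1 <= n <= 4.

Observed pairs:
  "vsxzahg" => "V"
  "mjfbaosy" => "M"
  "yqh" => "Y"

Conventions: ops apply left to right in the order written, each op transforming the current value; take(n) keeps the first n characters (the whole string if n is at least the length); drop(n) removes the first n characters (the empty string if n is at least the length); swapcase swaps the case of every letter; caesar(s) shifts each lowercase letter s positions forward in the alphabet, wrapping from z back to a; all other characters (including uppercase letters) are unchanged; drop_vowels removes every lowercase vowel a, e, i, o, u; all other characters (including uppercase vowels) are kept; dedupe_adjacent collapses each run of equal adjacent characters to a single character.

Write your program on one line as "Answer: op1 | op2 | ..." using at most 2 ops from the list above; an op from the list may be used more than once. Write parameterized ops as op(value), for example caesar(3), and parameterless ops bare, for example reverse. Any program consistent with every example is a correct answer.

take(1) | swapcase

Check, running the answer program on each example:
  "vsxzahg" -> "v" -> "V"
  "mjfbaosy" -> "m" -> "M"
  "yqh" -> "y" -> "Y"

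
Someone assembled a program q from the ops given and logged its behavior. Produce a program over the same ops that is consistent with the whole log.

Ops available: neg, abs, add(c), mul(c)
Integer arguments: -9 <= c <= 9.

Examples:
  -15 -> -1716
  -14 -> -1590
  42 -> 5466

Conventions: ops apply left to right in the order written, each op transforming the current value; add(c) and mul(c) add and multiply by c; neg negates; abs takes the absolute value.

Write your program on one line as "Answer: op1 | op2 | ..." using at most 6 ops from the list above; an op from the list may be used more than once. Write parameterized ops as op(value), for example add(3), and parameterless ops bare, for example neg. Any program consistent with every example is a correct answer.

mul(3) | add(3) | neg | mul(7) | add(-8) | mul(-6)

Check, running the answer program on each example:
  -15 -> -45 -> -42 -> 42 -> 294 -> 286 -> -1716
  -14 -> -42 -> -39 -> 39 -> 273 -> 265 -> -1590
  42 -> 126 -> 129 -> -129 -> -903 -> -911 -> 5466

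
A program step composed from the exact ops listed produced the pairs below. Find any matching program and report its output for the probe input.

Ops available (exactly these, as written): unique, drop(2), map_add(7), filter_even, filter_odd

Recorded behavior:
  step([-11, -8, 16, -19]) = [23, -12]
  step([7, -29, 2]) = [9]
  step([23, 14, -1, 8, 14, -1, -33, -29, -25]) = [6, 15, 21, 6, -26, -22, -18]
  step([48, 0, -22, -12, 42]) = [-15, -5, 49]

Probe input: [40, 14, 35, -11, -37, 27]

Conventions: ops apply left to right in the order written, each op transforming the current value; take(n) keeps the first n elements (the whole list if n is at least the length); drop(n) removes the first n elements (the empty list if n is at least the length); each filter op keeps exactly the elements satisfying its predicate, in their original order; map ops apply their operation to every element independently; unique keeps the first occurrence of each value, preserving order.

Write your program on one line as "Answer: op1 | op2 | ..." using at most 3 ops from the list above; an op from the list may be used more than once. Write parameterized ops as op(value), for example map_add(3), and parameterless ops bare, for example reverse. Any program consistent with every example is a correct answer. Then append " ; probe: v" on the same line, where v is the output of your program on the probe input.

drop(2) | map_add(7) ; probe: [42, -4, -30, 34]

Check, running the answer program on each example:
  [-11, -8, 16, -19] -> [16, -19] -> [23, -12]
  [7, -29, 2] -> [2] -> [9]
  [23, 14, -1, 8, 14, -1, -33, -29, -25] -> [-1, 8, 14, -1, -33, -29, -25] -> [6, 15, 21, 6, -26, -22, -18]
  [48, 0, -22, -12, 42] -> [-22, -12, 42] -> [-15, -5, 49]
  probe: [40, 14, 35, -11, -37, 27] -> [35, -11, -37, 27] -> [42, -4, -30, 34]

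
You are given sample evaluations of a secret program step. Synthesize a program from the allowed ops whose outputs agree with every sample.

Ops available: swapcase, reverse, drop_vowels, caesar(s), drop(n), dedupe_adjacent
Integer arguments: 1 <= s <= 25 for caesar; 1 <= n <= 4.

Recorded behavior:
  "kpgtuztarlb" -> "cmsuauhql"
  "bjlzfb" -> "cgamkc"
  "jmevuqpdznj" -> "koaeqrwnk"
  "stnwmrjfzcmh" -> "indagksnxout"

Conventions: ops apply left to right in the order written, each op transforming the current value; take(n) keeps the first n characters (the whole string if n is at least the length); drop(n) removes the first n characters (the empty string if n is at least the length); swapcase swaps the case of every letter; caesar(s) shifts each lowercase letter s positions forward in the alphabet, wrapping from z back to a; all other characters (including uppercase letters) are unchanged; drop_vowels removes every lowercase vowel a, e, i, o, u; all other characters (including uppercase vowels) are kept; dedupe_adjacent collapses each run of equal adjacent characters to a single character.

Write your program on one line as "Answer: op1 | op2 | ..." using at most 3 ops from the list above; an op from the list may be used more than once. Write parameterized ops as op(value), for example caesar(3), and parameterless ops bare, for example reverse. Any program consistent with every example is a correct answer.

drop_vowels | caesar(1) | reverse

Check, running the answer program on each example:
  "kpgtuztarlb" -> "kpgtztrlb" -> "lqhuausmc" -> "cmsuauhql"
  "bjlzfb" -> "bjlzfb" -> "ckmagc" -> "cgamkc"
  "jmevuqpdznj" -> "jmvqpdznj" -> "knwrqeaok" -> "koaeqrwnk"
  "stnwmrjfzcmh" -> "stnwmrjfzcmh" -> "tuoxnskgadni" -> "indagksnxout"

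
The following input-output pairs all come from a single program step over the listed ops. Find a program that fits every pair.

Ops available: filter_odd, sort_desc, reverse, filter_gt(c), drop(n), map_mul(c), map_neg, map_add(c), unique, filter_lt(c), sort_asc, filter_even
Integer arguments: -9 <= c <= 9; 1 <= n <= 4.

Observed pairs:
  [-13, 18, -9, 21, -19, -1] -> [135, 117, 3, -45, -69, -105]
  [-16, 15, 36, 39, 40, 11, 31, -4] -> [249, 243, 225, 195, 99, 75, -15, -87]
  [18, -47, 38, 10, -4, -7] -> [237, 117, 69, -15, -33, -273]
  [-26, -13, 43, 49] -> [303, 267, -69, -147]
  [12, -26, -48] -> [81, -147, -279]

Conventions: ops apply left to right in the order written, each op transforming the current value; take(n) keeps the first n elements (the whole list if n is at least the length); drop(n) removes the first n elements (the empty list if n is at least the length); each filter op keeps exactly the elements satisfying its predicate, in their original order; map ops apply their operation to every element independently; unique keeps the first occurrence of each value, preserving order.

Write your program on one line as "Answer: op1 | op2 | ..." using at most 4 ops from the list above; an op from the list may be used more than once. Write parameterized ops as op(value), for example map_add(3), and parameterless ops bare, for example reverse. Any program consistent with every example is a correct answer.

map_mul(6) | sort_desc | map_add(9)

Check, running the answer program on each example:
  [-13, 18, -9, 21, -19, -1] -> [-78, 108, -54, 126, -114, -6] -> [126, 108, -6, -54, -78, -114] -> [135, 117, 3, -45, -69, -105]
  [-16, 15, 36, 39, 40, 11, 31, -4] -> [-96, 90, 216, 234, 240, 66, 186, -24] -> [240, 234, 216, 186, 90, 66, -24, -96] -> [249, 243, 225, 195, 99, 75, -15, -87]
  [18, -47, 38, 10, -4, -7] -> [108, -282, 228, 60, -24, -42] -> [228, 108, 60, -24, -42, -282] -> [237, 117, 69, -15, -33, -273]
  [-26, -13, 43, 49] -> [-156, -78, 258, 294] -> [294, 258, -78, -156] -> [303, 267, -69, -147]
  [12, -26, -48] -> [72, -156, -288] -> [72, -156, -288] -> [81, -147, -279]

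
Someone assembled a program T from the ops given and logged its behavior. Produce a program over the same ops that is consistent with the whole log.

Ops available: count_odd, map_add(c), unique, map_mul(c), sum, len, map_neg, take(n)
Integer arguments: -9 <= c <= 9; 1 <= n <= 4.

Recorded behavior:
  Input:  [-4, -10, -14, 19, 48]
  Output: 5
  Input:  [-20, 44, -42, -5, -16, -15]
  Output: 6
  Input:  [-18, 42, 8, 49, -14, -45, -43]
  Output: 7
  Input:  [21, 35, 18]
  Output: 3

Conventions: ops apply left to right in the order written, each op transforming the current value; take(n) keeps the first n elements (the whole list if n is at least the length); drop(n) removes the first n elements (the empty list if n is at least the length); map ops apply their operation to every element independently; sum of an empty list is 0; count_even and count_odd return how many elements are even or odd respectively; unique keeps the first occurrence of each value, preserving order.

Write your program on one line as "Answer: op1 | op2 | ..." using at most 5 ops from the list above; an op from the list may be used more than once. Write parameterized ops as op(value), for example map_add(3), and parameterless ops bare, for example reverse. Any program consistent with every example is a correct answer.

map_mul(6) | map_neg | map_add(-5) | count_odd

Check, running the answer program on each example:
  [-4, -10, -14, 19, 48] -> [-24, -60, -84, 114, 288] -> [24, 60, 84, -114, -288] -> [19, 55, 79, -119, -293] -> 5
  [-20, 44, -42, -5, -16, -15] -> [-120, 264, -252, -30, -96, -90] -> [120, -264, 252, 30, 96, 90] -> [115, -269, 247, 25, 91, 85] -> 6
  [-18, 42, 8, 49, -14, -45, -43] -> [-108, 252, 48, 294, -84, -270, -258] -> [108, -252, -48, -294, 84, 270, 258] -> [103, -257, -53, -299, 79, 265, 253] -> 7
  [21, 35, 18] -> [126, 210, 108] -> [-126, -210, -108] -> [-131, -215, -113] -> 3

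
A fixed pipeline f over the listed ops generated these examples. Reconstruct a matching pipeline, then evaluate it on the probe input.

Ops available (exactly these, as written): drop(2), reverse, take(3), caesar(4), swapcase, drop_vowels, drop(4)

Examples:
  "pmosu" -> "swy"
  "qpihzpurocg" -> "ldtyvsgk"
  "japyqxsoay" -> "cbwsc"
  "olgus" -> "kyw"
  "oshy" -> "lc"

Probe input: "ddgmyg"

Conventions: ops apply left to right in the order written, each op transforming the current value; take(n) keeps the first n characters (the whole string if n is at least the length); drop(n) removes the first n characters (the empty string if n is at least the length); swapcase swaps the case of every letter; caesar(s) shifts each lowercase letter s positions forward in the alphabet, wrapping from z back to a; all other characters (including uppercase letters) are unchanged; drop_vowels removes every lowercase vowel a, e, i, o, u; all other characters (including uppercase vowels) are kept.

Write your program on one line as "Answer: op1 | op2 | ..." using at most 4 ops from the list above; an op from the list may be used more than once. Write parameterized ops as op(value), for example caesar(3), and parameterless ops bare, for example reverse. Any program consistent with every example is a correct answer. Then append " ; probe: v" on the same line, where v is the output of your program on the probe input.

caesar(4) | drop_vowels | drop(2) ; probe: "kqck"

Check, running the answer program on each example:
  "pmosu" -> "tqswy" -> "tqswy" -> "swy"
  "qpihzpurocg" -> "utmldtyvsgk" -> "tmldtyvsgk" -> "ldtyvsgk"
  "japyqxsoay" -> "netcubwsec" -> "ntcbwsc" -> "cbwsc"
  "olgus" -> "spkyw" -> "spkyw" -> "kyw"
  "oshy" -> "swlc" -> "swlc" -> "lc"
  probe: "ddgmyg" -> "hhkqck" -> "hhkqck" -> "kqck"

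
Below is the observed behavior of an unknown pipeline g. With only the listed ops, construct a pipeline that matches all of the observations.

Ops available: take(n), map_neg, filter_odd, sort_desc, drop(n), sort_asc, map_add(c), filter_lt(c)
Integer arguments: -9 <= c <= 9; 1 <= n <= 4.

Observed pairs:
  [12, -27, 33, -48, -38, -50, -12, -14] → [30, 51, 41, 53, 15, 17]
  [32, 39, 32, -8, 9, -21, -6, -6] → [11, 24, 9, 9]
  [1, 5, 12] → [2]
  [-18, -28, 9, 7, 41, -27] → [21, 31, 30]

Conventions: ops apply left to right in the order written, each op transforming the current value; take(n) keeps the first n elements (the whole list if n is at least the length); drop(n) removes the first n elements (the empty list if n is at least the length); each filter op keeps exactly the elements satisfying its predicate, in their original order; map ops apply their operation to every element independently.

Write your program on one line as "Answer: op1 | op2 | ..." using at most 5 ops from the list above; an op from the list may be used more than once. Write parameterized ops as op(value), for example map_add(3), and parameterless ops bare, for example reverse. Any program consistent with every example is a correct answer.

map_add(-4) | filter_lt(0) | map_add(1) | map_neg

Check, running the answer program on each example:
  [12, -27, 33, -48, -38, -50, -12, -14] -> [8, -31, 29, -52, -42, -54, -16, -18] -> [-31, -52, -42, -54, -16, -18] -> [-30, -51, -41, -53, -15, -17] -> [30, 51, 41, 53, 15, 17]
  [32, 39, 32, -8, 9, -21, -6, -6] -> [28, 35, 28, -12, 5, -25, -10, -10] -> [-12, -25, -10, -10] -> [-11, -24, -9, -9] -> [11, 24, 9, 9]
  [1, 5, 12] -> [-3, 1, 8] -> [-3] -> [-2] -> [2]
  [-18, -28, 9, 7, 41, -27] -> [-22, -32, 5, 3, 37, -31] -> [-22, -32, -31] -> [-21, -31, -30] -> [21, 31, 30]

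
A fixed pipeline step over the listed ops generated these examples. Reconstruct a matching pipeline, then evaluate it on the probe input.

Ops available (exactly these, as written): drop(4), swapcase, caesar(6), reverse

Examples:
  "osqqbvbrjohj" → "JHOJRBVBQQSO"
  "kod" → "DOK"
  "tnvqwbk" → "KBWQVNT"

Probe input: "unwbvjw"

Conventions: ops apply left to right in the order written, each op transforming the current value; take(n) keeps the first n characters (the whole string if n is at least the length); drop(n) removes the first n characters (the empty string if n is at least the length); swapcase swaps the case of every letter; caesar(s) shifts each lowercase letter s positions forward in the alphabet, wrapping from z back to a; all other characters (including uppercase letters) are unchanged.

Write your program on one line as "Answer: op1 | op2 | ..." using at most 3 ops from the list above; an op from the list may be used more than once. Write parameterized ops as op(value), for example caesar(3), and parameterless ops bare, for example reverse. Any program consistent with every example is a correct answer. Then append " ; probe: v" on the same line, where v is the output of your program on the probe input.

reverse | swapcase ; probe: "WJVBWNU"

Check, running the answer program on each example:
  "osqqbvbrjohj" -> "jhojrbvbqqso" -> "JHOJRBVBQQSO"
  "kod" -> "dok" -> "DOK"
  "tnvqwbk" -> "kbwqvnt" -> "KBWQVNT"
  probe: "unwbvjw" -> "wjvbwnu" -> "WJVBWNU"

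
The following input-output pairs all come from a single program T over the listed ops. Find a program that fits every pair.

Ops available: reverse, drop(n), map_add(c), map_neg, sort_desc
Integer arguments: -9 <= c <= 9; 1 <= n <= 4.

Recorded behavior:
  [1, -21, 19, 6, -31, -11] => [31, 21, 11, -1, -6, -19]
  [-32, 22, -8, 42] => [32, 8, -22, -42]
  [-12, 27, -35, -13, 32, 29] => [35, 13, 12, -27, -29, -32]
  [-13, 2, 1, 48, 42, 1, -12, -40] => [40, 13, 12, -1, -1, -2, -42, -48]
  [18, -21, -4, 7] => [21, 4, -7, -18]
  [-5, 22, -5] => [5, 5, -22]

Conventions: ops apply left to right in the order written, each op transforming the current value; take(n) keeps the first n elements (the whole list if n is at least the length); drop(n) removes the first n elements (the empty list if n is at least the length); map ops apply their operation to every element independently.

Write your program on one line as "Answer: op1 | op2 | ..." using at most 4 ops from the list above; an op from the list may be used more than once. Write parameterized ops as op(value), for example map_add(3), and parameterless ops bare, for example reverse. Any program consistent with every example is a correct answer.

sort_desc | reverse | map_neg

Check, running the answer program on each example:
  [1, -21, 19, 6, -31, -11] -> [19, 6, 1, -11, -21, -31] -> [-31, -21, -11, 1, 6, 19] -> [31, 21, 11, -1, -6, -19]
  [-32, 22, -8, 42] -> [42, 22, -8, -32] -> [-32, -8, 22, 42] -> [32, 8, -22, -42]
  [-12, 27, -35, -13, 32, 29] -> [32, 29, 27, -12, -13, -35] -> [-35, -13, -12, 27, 29, 32] -> [35, 13, 12, -27, -29, -32]
  [-13, 2, 1, 48, 42, 1, -12, -40] -> [48, 42, 2, 1, 1, -12, -13, -40] -> [-40, -13, -12, 1, 1, 2, 42, 48] -> [40, 13, 12, -1, -1, -2, -42, -48]
  [18, -21, -4, 7] -> [18, 7, -4, -21] -> [-21, -4, 7, 18] -> [21, 4, -7, -18]
  [-5, 22, -5] -> [22, -5, -5] -> [-5, -5, 22] -> [5, 5, -22]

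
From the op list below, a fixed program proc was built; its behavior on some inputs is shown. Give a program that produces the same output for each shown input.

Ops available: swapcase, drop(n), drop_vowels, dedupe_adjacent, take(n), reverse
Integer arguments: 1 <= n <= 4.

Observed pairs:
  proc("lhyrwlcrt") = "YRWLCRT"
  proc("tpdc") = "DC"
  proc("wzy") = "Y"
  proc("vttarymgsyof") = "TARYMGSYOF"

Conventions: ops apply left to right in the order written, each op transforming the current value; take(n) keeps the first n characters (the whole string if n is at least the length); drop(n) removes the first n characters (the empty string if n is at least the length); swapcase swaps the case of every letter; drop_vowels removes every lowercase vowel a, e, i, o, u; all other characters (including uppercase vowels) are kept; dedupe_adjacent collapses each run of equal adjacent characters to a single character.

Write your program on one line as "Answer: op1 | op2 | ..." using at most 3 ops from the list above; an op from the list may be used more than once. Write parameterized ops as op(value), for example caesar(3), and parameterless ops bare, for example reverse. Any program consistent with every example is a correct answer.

drop(1) | swapcase | drop(1)

Check, running the answer program on each example:
  "lhyrwlcrt" -> "hyrwlcrt" -> "HYRWLCRT" -> "YRWLCRT"
  "tpdc" -> "pdc" -> "PDC" -> "DC"
  "wzy" -> "zy" -> "ZY" -> "Y"
  "vttarymgsyof" -> "ttarymgsyof" -> "TTARYMGSYOF" -> "TARYMGSYOF"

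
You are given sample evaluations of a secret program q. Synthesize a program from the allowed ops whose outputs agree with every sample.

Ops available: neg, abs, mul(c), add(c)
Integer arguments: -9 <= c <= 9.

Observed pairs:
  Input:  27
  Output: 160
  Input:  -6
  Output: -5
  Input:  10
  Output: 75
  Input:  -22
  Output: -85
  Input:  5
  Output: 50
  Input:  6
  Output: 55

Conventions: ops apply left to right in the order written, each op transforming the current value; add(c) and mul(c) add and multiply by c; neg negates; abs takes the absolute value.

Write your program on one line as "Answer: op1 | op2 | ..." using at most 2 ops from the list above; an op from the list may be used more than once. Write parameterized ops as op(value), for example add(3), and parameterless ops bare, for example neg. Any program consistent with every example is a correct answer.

add(5) | mul(5)

Check, running the answer program on each example:
  27 -> 32 -> 160
  -6 -> -1 -> -5
  10 -> 15 -> 75
  -22 -> -17 -> -85
  5 -> 10 -> 50
  6 -> 11 -> 55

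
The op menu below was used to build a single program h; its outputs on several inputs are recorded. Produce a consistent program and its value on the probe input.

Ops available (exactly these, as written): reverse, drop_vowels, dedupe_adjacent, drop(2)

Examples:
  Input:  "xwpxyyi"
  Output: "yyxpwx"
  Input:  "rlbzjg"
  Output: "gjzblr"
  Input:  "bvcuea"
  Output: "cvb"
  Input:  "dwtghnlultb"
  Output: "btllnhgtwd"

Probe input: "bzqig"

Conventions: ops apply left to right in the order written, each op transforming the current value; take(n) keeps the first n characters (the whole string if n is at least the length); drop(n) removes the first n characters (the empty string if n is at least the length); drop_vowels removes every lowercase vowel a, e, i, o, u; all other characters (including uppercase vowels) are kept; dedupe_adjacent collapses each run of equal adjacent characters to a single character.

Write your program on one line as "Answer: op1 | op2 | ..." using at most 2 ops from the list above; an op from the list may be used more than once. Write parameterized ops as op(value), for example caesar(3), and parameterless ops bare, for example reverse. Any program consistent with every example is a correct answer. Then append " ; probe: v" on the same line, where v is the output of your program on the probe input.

drop_vowels | reverse ; probe: "gqzb"

Check, running the answer program on each example:
  "xwpxyyi" -> "xwpxyy" -> "yyxpwx"
  "rlbzjg" -> "rlbzjg" -> "gjzblr"
  "bvcuea" -> "bvc" -> "cvb"
  "dwtghnlultb" -> "dwtghnlltb" -> "btllnhgtwd"
  probe: "bzqig" -> "bzqg" -> "gqzb"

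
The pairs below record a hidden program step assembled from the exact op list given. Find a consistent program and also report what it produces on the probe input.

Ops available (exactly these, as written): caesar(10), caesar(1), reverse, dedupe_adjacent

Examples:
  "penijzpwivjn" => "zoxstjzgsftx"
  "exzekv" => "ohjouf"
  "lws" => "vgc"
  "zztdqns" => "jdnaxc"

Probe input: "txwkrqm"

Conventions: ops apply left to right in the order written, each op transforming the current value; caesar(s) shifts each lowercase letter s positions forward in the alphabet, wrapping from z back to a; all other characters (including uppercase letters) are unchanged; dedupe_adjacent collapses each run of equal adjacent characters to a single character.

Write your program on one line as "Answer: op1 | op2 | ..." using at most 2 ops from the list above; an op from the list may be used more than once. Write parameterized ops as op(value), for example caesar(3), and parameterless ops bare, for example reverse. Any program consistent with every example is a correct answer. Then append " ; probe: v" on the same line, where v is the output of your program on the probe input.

caesar(10) | dedupe_adjacent ; probe: "dhgubaw"

Check, running the answer program on each example:
  "penijzpwivjn" -> "zoxstjzgsftx" -> "zoxstjzgsftx"
  "exzekv" -> "ohjouf" -> "ohjouf"
  "lws" -> "vgc" -> "vgc"
  "zztdqns" -> "jjdnaxc" -> "jdnaxc"
  probe: "txwkrqm" -> "dhgubaw" -> "dhgubaw"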